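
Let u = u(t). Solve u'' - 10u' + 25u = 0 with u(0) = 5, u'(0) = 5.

u = 5*exp(5*t) - 20*t*exp(5*t)

Characteristic equation r² - 10r + 25 = 0 has discriminant (-10)² - 4·(25) = 0, so r = 5 is a repeated root.
Hence u_h = (C1 + C2*t)*exp(5*t).
Apply the initial conditions: u(0) = C1 = 5 and u'(0) = C2 + 5*C1 = 5. Solving gives C1 = 5, C2 = -20.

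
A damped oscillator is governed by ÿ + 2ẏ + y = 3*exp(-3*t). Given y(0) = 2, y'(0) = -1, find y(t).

Characteristic equation r² + 2r + 1 = 0 has discriminant (2)² - 4·(1) = 0, so r = -1 is a repeated root.
Hence y_h = (C1 + C2*t)*exp(-t).
Try y_p = A*exp(-3*t). Substituting into the equation and dividing by exp(-3*t) gives A = 3/4, so y_p = 3*exp(-3*t)/4.
General solution: y = 3*exp(-3*t)/4 + C1*exp(-t) + C2*t*exp(-t).
Apply the initial conditions: y(0) = 3/4 + C1 = 2 and y'(0) = -9/4 + C2 - C1 = -1. Solving gives C1 = 5/4, C2 = 5/2.

y = 3*exp(-3*t)/4 + 5*exp(-t)/4 + 5*t*exp(-t)/2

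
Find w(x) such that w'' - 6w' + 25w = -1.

w = -1/25 + C1*cos(4*x)*exp(3*x) + C2*exp(3*x)*sin(4*x)

Characteristic equation r² - 6r + 25 = 0 has discriminant (-6)² - 4·(25) = -64 < 0, so r = 3 ± 4i.
Hence w_h = C1*cos(4*x)*exp(3*x) + C2*exp(3*x)*sin(4*x).
For the particular solution try w_p = A0. Substituting and matching coefficients of each power of x gives A0 = -1/25, so w_p = -1/25.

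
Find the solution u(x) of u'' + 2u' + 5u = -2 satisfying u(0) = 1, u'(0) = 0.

u = -2/5 + 7*cos(2*x)*exp(-x)/5 + 7*exp(-x)*sin(2*x)/10

Characteristic equation r² + 2r + 5 = 0 has discriminant (2)² - 4·(5) = -16 < 0, so r = -1 ± 2i.
Hence u_h = C1*cos(2*x)*exp(-x) + C2*exp(-x)*sin(2*x).
For the particular solution try u_p = A0. Substituting and matching coefficients of each power of x gives A0 = -2/5, so u_p = -2/5.
General solution: u = -2/5 + C1*cos(2*x)*exp(-x) + C2*exp(-x)*sin(2*x).
Apply the initial conditions: u(0) = -2/5 + C1 = 1 and u'(0) = -C1 + 2*C2 = 0. Solving gives C1 = 7/5, C2 = 7/10.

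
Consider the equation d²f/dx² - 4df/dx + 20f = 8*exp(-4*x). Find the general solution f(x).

f = 2*exp(-4*x)/13 + C1*cos(4*x)*exp(2*x) + C2*exp(2*x)*sin(4*x)

Characteristic equation r² - 4r + 20 = 0 has discriminant (-4)² - 4·(20) = -64 < 0, so r = 2 ± 4i.
Hence f_h = C1*cos(4*x)*exp(2*x) + C2*exp(2*x)*sin(4*x).
Try f_p = A*exp(-4*x). Substituting into the equation and dividing by exp(-4*x) gives A = 2/13, so f_p = 2*exp(-4*x)/13.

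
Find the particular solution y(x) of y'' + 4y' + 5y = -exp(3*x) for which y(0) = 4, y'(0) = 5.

y = -exp(3*x)/26 + 105*cos(x)*exp(-2*x)/26 + 343*exp(-2*x)*sin(x)/26

Characteristic equation r² + 4r + 5 = 0 has discriminant (4)² - 4·(5) = -4 < 0, so r = -2 ± i.
Hence y_h = C1*cos(x)*exp(-2*x) + C2*exp(-2*x)*sin(x).
Try y_p = A*exp(3*x). Substituting into the equation and dividing by exp(3*x) gives A = -1/26, so y_p = -exp(3*x)/26.
General solution: y = -exp(3*x)/26 + C1*cos(x)*exp(-2*x) + C2*exp(-2*x)*sin(x).
Apply the initial conditions: y(0) = -1/26 + C1 = 4 and y'(0) = -3/26 + C2 - 2*C1 = 5. Solving gives C1 = 105/26, C2 = 343/26.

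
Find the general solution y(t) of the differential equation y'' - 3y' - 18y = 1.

y = -1/18 + C1*exp(6*t) + C2*exp(-3*t)

Characteristic equation r² - 3r - 18 = 0 factors as (r - 6)(r + 3) = 0, so r = 6, -3.
Hence y_h = C1*exp(6*t) + C2*exp(-3*t).
For the particular solution try y_p = A0. Substituting and matching coefficients of each power of t gives A0 = -1/18, so y_p = -1/18.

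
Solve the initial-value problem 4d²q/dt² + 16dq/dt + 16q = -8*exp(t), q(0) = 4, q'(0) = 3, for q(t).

q = -2*exp(t)/9 + 38*exp(-2*t)/9 + 35*t*exp(-2*t)/3

Divide through by 4: q'' + 4q' + 4q = -2*exp(t).
Characteristic equation r² + 4r + 4 = 0 has discriminant (4)² - 4·(4) = 0, so r = -2 is a repeated root.
Hence q_h = (C1 + C2*t)*exp(-2*t).
Try q_p = A*exp(t). Substituting into the equation and dividing by exp(t) gives A = -2/9, so q_p = -2*exp(t)/9.
General solution: q = -2*exp(t)/9 + C1*exp(-2*t) + C2*t*exp(-2*t).
Apply the initial conditions: q(0) = -2/9 + C1 = 4 and q'(0) = -2/9 + C2 - 2*C1 = 3. Solving gives C1 = 38/9, C2 = 35/3.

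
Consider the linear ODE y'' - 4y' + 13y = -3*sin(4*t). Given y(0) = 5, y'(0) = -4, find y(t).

Characteristic equation r² - 4r + 13 = 0 has discriminant (-4)² - 4·(13) = -36 < 0, so r = 2 ± 3i.
Hence y_h = C1*cos(3*t)*exp(2*t) + C2*exp(2*t)*sin(3*t).
Try y_p = A*cos(4*t) + B*sin(4*t). Substituting and equating the coefficients of cos(4t) and sin(4t) gives A = -48/265, B = 9/265, so y_p = -48*cos(4*t)/265 + 9*sin(4*t)/265.
General solution: y = -48*cos(4*t)/265 + 9*sin(4*t)/265 + C1*cos(3*t)*exp(2*t) + C2*exp(2*t)*sin(3*t).
Apply the initial conditions: y(0) = -48/265 + C1 = 5 and y'(0) = 36/265 + 2*C1 + 3*C2 = -4. Solving gives C1 = 1373/265, C2 = -3842/795.

y = -48*cos(4*t)/265 + 9*sin(4*t)/265 - 3842*exp(2*t)*sin(3*t)/795 + 1373*cos(3*t)*exp(2*t)/265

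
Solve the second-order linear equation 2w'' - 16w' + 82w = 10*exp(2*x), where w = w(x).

w = 5*exp(2*x)/29 + C1*cos(5*x)*exp(4*x) + C2*exp(4*x)*sin(5*x)

Divide through by 2: w'' - 8w' + 41w = 5*exp(2*x).
Characteristic equation r² - 8r + 41 = 0 has discriminant (-8)² - 4·(41) = -100 < 0, so r = 4 ± 5i.
Hence w_h = C1*cos(5*x)*exp(4*x) + C2*exp(4*x)*sin(5*x).
Try w_p = A*exp(2*x). Substituting into the equation and dividing by exp(2*x) gives A = 5/29, so w_p = 5*exp(2*x)/29.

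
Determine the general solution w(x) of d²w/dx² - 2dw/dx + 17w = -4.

Characteristic equation r² - 2r + 17 = 0 has discriminant (-2)² - 4·(17) = -64 < 0, so r = 1 ± 4i.
Hence w_h = C1*cos(4*x)*exp(x) + C2*exp(x)*sin(4*x).
For the particular solution try w_p = A0. Substituting and matching coefficients of each power of x gives A0 = -4/17, so w_p = -4/17.

w = -4/17 + C1*cos(4*x)*exp(x) + C2*exp(x)*sin(4*x)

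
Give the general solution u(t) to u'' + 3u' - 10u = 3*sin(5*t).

Characteristic equation r² + 3r - 10 = 0 factors as (r + 5)(r - 2) = 0, so r = -5, 2.
Hence u_h = C1*exp(-5*t) + C2*exp(2*t).
Try u_p = A*cos(5*t) + B*sin(5*t). Substituting and equating the coefficients of cos(5t) and sin(5t) gives A = -9/290, B = -21/290, so u_p = -21*sin(5*t)/290 - 9*cos(5*t)/290.

u = -21*sin(5*t)/290 - 9*cos(5*t)/290 + C1*exp(-5*t) + C2*exp(2*t)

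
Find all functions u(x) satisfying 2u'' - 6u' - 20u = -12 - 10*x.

Divide through by 2: u'' - 3u' - 10u = -6 - 5*x.
Characteristic equation r² - 3r - 10 = 0 factors as (r + 2)(r - 5) = 0, so r = -2, 5.
Hence u_h = C1*exp(-2*x) + C2*exp(5*x).
For the particular solution try u_p = A0 + A1*x. Substituting and matching coefficients of each power of x gives A0 = 9/20, A1 = 1/2, so u_p = 9/20 + x/2.

u = 9/20 + x/2 + C1*exp(-2*x) + C2*exp(5*x)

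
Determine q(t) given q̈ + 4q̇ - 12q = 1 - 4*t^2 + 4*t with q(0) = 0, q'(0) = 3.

Characteristic equation r² + 4r - 12 = 0 factors as (r - 2)(r + 6) = 0, so r = 2, -6.
Hence q_h = C1*exp(2*t) + C2*exp(-6*t).
For the particular solution try q_p = A0 + A1*t + A2*t^2. Substituting and matching coefficients of each power of t gives A0 = -7/108, A1 = -1/9, A2 = 1/3, so q_p = -7/108 - t/9 + t^2/3.
General solution: q = -7/108 - t/9 + t^2/3 + C1*exp(2*t) + C2*exp(-6*t).
Apply the initial conditions: q(0) = -7/108 + C1 + C2 = 0 and q'(0) = -1/9 - 6*C2 + 2*C1 = 3. Solving gives C1 = 7/16, C2 = -161/432.

q = -7/108 - 161*exp(-6*t)/432 - t/9 + t**2/3 + 7*exp(2*t)/16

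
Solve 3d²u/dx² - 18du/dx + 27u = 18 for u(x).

u = 2/3 + C1*exp(3*x) + C2*x*exp(3*x)

Divide through by 3: u'' - 6u' + 9u = 6.
Characteristic equation r² - 6r + 9 = 0 has discriminant (-6)² - 4·(9) = 0, so r = 3 is a repeated root.
Hence u_h = (C1 + C2*x)*exp(3*x).
For the particular solution try u_p = A0. Substituting and matching coefficients of each power of x gives A0 = 2/3, so u_p = 2/3.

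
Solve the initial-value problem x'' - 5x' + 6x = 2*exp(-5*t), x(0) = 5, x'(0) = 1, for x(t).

Characteristic equation r² - 5r + 6 = 0 factors as (r - 3)(r - 2) = 0, so r = 3, 2.
Hence x_h = C1*exp(3*t) + C2*exp(2*t).
Try x_p = A*exp(-5*t). Substituting into the equation and dividing by exp(-5*t) gives A = 1/28, so x_p = exp(-5*t)/28.
General solution: x = exp(-5*t)/28 + C1*exp(3*t) + C2*exp(2*t).
Apply the initial conditions: x(0) = 1/28 + C1 + C2 = 5 and x'(0) = -5/28 + 2*C2 + 3*C1 = 1. Solving gives C1 = -35/4, C2 = 96/7.

x = -35*exp(3*t)/4 + exp(-5*t)/28 + 96*exp(2*t)/7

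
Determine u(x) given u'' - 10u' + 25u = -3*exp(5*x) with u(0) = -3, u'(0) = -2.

Characteristic equation r² - 10r + 25 = 0 has discriminant (-10)² - 4·(25) = 0, so r = 5 is a repeated root.
Hence u_h = (C1 + C2*x)*exp(5*x).
Since exp(5*x) solves the homogeneous equation (r = 5 is a root of multiplicity 2), multiply the trial by x^2. Try u_p = A*x^2*exp(5*x). Substituting into the equation and dividing by exp(5*x) gives A = -3/2, so u_p = -3*x^2*exp(5*x)/2.
General solution: u = C1*exp(5*x) - 3*x^2*exp(5*x)/2 + C2*x*exp(5*x).
Apply the initial conditions: u(0) = C1 = -3 and u'(0) = C2 + 5*C1 = -2. Solving gives C1 = -3, C2 = 13.

u = -3*exp(5*x) + 13*x*exp(5*x) - 3*x**2*exp(5*x)/2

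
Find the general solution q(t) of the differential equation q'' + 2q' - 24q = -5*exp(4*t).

Characteristic equation r² + 2r - 24 = 0 factors as (r - 4)(r + 6) = 0, so r = 4, -6.
Hence q_h = C1*exp(4*t) + C2*exp(-6*t).
Since exp(4*t) solves the homogeneous equation (r = 4 is a root of multiplicity 1), multiply the trial by t. Try q_p = A*t*exp(4*t). Substituting into the equation and dividing by exp(4*t) gives A = -1/2, so q_p = -t*exp(4*t)/2.

q = C1*exp(4*t) + C2*exp(-6*t) - t*exp(4*t)/2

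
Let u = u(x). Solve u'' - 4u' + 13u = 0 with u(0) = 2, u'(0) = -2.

u = -2*exp(2*x)*sin(3*x) + 2*cos(3*x)*exp(2*x)

Characteristic equation r² - 4r + 13 = 0 has discriminant (-4)² - 4·(13) = -36 < 0, so r = 2 ± 3i.
Hence u_h = C1*cos(3*x)*exp(2*x) + C2*exp(2*x)*sin(3*x).
Apply the initial conditions: u(0) = C1 = 2 and u'(0) = 2*C1 + 3*C2 = -2. Solving gives C1 = 2, C2 = -2.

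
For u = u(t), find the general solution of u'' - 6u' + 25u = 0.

u = C1*cos(4*t)*exp(3*t) + C2*exp(3*t)*sin(4*t)

Characteristic equation r² - 6r + 25 = 0 has discriminant (-6)² - 4·(25) = -64 < 0, so r = 3 ± 4i.
Hence u_h = C1*cos(4*t)*exp(3*t) + C2*exp(3*t)*sin(4*t).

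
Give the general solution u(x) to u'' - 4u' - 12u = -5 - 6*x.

u = 1/4 + x/2 + C1*exp(-2*x) + C2*exp(6*x)

Characteristic equation r² - 4r - 12 = 0 factors as (r + 2)(r - 6) = 0, so r = -2, 6.
Hence u_h = C1*exp(-2*x) + C2*exp(6*x).
For the particular solution try u_p = A0 + A1*x. Substituting and matching coefficients of each power of x gives A0 = 1/4, A1 = 1/2, so u_p = 1/4 + x/2.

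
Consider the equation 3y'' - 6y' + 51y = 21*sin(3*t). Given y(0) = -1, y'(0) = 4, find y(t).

Divide through by 3: y'' - 2y' + 17y = 7*sin(3*t).
Characteristic equation r² - 2r + 17 = 0 has discriminant (-2)² - 4·(17) = -64 < 0, so r = 1 ± 4i.
Hence y_h = C1*cos(4*t)*exp(t) + C2*exp(t)*sin(4*t).
Try y_p = A*cos(3*t) + B*sin(3*t). Substituting and equating the coefficients of cos(3t) and sin(3t) gives A = 21/50, B = 14/25, so y_p = 14*sin(3*t)/25 + 21*cos(3*t)/50.
General solution: y = 14*sin(3*t)/25 + 21*cos(3*t)/50 + C1*cos(4*t)*exp(t) + C2*exp(t)*sin(4*t).
Apply the initial conditions: y(0) = 21/50 + C1 = -1 and y'(0) = 42/25 + C1 + 4*C2 = 4. Solving gives C1 = -71/50, C2 = 187/200.

y = 14*sin(3*t)/25 + 21*cos(3*t)/50 - 71*cos(4*t)*exp(t)/50 + 187*exp(t)*sin(4*t)/200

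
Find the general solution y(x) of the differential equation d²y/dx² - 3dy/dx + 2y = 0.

Characteristic equation r² - 3r + 2 = 0 factors as (r - 1)(r - 2) = 0, so r = 1, 2.
Hence y_h = C1*exp(x) + C2*exp(2*x).

y = C1*exp(x) + C2*exp(2*x)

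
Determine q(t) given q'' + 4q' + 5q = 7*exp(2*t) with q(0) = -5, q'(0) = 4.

Characteristic equation r² + 4r + 5 = 0 has discriminant (4)² - 4·(5) = -4 < 0, so r = -2 ± i.
Hence q_h = C1*cos(t)*exp(-2*t) + C2*exp(-2*t)*sin(t).
Try q_p = A*exp(2*t). Substituting into the equation and dividing by exp(2*t) gives A = 7/17, so q_p = 7*exp(2*t)/17.
General solution: q = 7*exp(2*t)/17 + C1*cos(t)*exp(-2*t) + C2*exp(-2*t)*sin(t).
Apply the initial conditions: q(0) = 7/17 + C1 = -5 and q'(0) = 14/17 + C2 - 2*C1 = 4. Solving gives C1 = -92/17, C2 = -130/17.

q = 7*exp(2*t)/17 - 130*exp(-2*t)*sin(t)/17 - 92*cos(t)*exp(-2*t)/17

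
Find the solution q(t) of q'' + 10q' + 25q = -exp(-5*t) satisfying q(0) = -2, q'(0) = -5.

Characteristic equation r² + 10r + 25 = 0 has discriminant (10)² - 4·(25) = 0, so r = -5 is a repeated root.
Hence q_h = (C1 + C2*t)*exp(-5*t).
Since exp(-5*t) solves the homogeneous equation (r = -5 is a root of multiplicity 2), multiply the trial by t^2. Try q_p = A*t^2*exp(-5*t). Substituting into the equation and dividing by exp(-5*t) gives A = -1/2, so q_p = -t^2*exp(-5*t)/2.
General solution: q = C1*exp(-5*t) - t^2*exp(-5*t)/2 + C2*t*exp(-5*t).
Apply the initial conditions: q(0) = C1 = -2 and q'(0) = C2 - 5*C1 = -5. Solving gives C1 = -2, C2 = -15.

q = -2*exp(-5*t) - 15*t*exp(-5*t) - t**2*exp(-5*t)/2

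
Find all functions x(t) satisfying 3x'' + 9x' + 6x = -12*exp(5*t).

Divide through by 3: x'' + 3x' + 2x = -4*exp(5*t).
Characteristic equation r² + 3r + 2 = 0 factors as (r + 1)(r + 2) = 0, so r = -1, -2.
Hence x_h = C1*exp(-t) + C2*exp(-2*t).
Try x_p = A*exp(5*t). Substituting into the equation and dividing by exp(5*t) gives A = -2/21, so x_p = -2*exp(5*t)/21.

x = -2*exp(5*t)/21 + C1*exp(-t) + C2*exp(-2*t)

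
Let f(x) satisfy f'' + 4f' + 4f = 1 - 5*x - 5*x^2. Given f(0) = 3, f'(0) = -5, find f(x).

Characteristic equation r² + 4r + 4 = 0 has discriminant (4)² - 4·(4) = 0, so r = -2 is a repeated root.
Hence f_h = (C1 + C2*x)*exp(-2*x).
For the particular solution try f_p = A0 + A1*x + A2*x^2. Substituting and matching coefficients of each power of x gives A0 = -3/8, A1 = 5/4, A2 = -5/4, so f_p = -3/8 - 5*x^2/4 + 5*x/4.
General solution: f = -3/8 - 5*x^2/4 + 5*x/4 + C1*exp(-2*x) + C2*x*exp(-2*x).
Apply the initial conditions: f(0) = -3/8 + C1 = 3 and f'(0) = 5/4 + C2 - 2*C1 = -5. Solving gives C1 = 27/8, C2 = 1/2.

f = -3/8 - 5*x**2/4 + 5*x/4 + 27*exp(-2*x)/8 + x*exp(-2*x)/2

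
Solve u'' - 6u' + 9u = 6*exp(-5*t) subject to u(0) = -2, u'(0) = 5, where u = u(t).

u = -67*exp(3*t)/32 + 3*exp(-5*t)/32 + 47*t*exp(3*t)/4

Characteristic equation r² - 6r + 9 = 0 has discriminant (-6)² - 4·(9) = 0, so r = 3 is a repeated root.
Hence u_h = (C1 + C2*t)*exp(3*t).
Try u_p = A*exp(-5*t). Substituting into the equation and dividing by exp(-5*t) gives A = 3/32, so u_p = 3*exp(-5*t)/32.
General solution: u = 3*exp(-5*t)/32 + C1*exp(3*t) + C2*t*exp(3*t).
Apply the initial conditions: u(0) = 3/32 + C1 = -2 and u'(0) = -15/32 + C2 + 3*C1 = 5. Solving gives C1 = -67/32, C2 = 47/4.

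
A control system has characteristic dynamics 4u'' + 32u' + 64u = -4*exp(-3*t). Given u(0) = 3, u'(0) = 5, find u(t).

u = -exp(-3*t) + 4*exp(-4*t) + 18*t*exp(-4*t)

Divide through by 4: u'' + 8u' + 16u = -exp(-3*t).
Characteristic equation r² + 8r + 16 = 0 has discriminant (8)² - 4·(16) = 0, so r = -4 is a repeated root.
Hence u_h = (C1 + C2*t)*exp(-4*t).
Try u_p = A*exp(-3*t). Substituting into the equation and dividing by exp(-3*t) gives A = -1, so u_p = -exp(-3*t).
General solution: u = -exp(-3*t) + C1*exp(-4*t) + C2*t*exp(-4*t).
Apply the initial conditions: u(0) = -1 + C1 = 3 and u'(0) = 3 + C2 - 4*C1 = 5. Solving gives C1 = 4, C2 = 18.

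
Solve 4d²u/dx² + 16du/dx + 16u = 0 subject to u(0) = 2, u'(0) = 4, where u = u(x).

u = 2*exp(-2*x) + 8*x*exp(-2*x)

Divide through by 4: u'' + 4u' + 4u = 0.
Characteristic equation r² + 4r + 4 = 0 has discriminant (4)² - 4·(4) = 0, so r = -2 is a repeated root.
Hence u_h = (C1 + C2*x)*exp(-2*x).
Apply the initial conditions: u(0) = C1 = 2 and u'(0) = C2 - 2*C1 = 4. Solving gives C1 = 2, C2 = 8.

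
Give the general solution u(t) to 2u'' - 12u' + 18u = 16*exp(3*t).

u = C1*exp(3*t) + 4*t**2*exp(3*t) + C2*t*exp(3*t)

Divide through by 2: u'' - 6u' + 9u = 8*exp(3*t).
Characteristic equation r² - 6r + 9 = 0 has discriminant (-6)² - 4·(9) = 0, so r = 3 is a repeated root.
Hence u_h = (C1 + C2*t)*exp(3*t).
Since exp(3*t) solves the homogeneous equation (r = 3 is a root of multiplicity 2), multiply the trial by t^2. Try u_p = A*t^2*exp(3*t). Substituting into the equation and dividing by exp(3*t) gives A = 4, so u_p = 4*t^2*exp(3*t).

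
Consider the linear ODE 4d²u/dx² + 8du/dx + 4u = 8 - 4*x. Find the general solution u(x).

u = 4 - x + C1*exp(-x) + C2*x*exp(-x)

Divide through by 4: u'' + 2u' + u = 2 - x.
Characteristic equation r² + 2r + 1 = 0 has discriminant (2)² - 4·(1) = 0, so r = -1 is a repeated root.
Hence u_h = (C1 + C2*x)*exp(-x).
For the particular solution try u_p = A0 + A1*x. Substituting and matching coefficients of each power of x gives A0 = 4, A1 = -1, so u_p = 4 - x.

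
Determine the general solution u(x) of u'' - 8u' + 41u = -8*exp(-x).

Characteristic equation r² - 8r + 41 = 0 has discriminant (-8)² - 4·(41) = -100 < 0, so r = 4 ± 5i.
Hence u_h = C1*cos(5*x)*exp(4*x) + C2*exp(4*x)*sin(5*x).
Try u_p = A*exp(-x). Substituting into the equation and dividing by exp(-x) gives A = -4/25, so u_p = -4*exp(-x)/25.

u = -4*exp(-x)/25 + C1*cos(5*x)*exp(4*x) + C2*exp(4*x)*sin(5*x)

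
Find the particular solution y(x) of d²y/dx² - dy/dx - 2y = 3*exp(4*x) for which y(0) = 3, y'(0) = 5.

y = 3*exp(4*x)/10 + 8*exp(-x)/15 + 13*exp(2*x)/6

Characteristic equation r² - r - 2 = 0 factors as (r + 1)(r - 2) = 0, so r = -1, 2.
Hence y_h = C1*exp(-x) + C2*exp(2*x).
Try y_p = A*exp(4*x). Substituting into the equation and dividing by exp(4*x) gives A = 3/10, so y_p = 3*exp(4*x)/10.
General solution: y = 3*exp(4*x)/10 + C1*exp(-x) + C2*exp(2*x).
Apply the initial conditions: y(0) = 3/10 + C1 + C2 = 3 and y'(0) = 6/5 - C1 + 2*C2 = 5. Solving gives C1 = 8/15, C2 = 13/6.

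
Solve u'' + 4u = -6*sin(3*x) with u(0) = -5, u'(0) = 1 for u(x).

u = -5*cos(2*x) - 13*sin(2*x)/10 + 6*sin(3*x)/5

Characteristic equation r² + 4 = 0 has discriminant (0)² - 4·(4) = -16 < 0, so r = ± 2i.
Hence u_h = C1*cos(2*x) + C2*sin(2*x).
Try u_p = A*cos(3*x) + B*sin(3*x). Substituting and equating the coefficients of cos(3x) and sin(3x) gives A = 0, B = 6/5, so u_p = 6*sin(3*x)/5.
General solution: u = 6*sin(3*x)/5 + C1*cos(2*x) + C2*sin(2*x).
Apply the initial conditions: u(0) = C1 = -5 and u'(0) = 18/5 + 2*C2 = 1. Solving gives C1 = -5, C2 = -13/10.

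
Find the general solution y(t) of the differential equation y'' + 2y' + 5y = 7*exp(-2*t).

y = 7*exp(-2*t)/5 + C1*cos(2*t)*exp(-t) + C2*exp(-t)*sin(2*t)

Characteristic equation r² + 2r + 5 = 0 has discriminant (2)² - 4·(5) = -16 < 0, so r = -1 ± 2i.
Hence y_h = C1*cos(2*t)*exp(-t) + C2*exp(-t)*sin(2*t).
Try y_p = A*exp(-2*t). Substituting into the equation and dividing by exp(-2*t) gives A = 7/5, so y_p = 7*exp(-2*t)/5.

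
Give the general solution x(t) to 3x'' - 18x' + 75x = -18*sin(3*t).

x = -27*cos(3*t)/145 - 24*sin(3*t)/145 + C1*cos(4*t)*exp(3*t) + C2*exp(3*t)*sin(4*t)

Divide through by 3: x'' - 6x' + 25x = -6*sin(3*t).
Characteristic equation r² - 6r + 25 = 0 has discriminant (-6)² - 4·(25) = -64 < 0, so r = 3 ± 4i.
Hence x_h = C1*cos(4*t)*exp(3*t) + C2*exp(3*t)*sin(4*t).
Try x_p = A*cos(3*t) + B*sin(3*t). Substituting and equating the coefficients of cos(3t) and sin(3t) gives A = -27/145, B = -24/145, so x_p = -27*cos(3*t)/145 - 24*sin(3*t)/145.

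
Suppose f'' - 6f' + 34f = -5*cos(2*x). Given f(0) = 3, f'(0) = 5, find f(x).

f = -25*cos(2*x)/174 + 5*sin(2*x)/87 - 791*exp(3*x)*sin(5*x)/870 + 547*cos(5*x)*exp(3*x)/174

Characteristic equation r² - 6r + 34 = 0 has discriminant (-6)² - 4·(34) = -100 < 0, so r = 3 ± 5i.
Hence f_h = C1*cos(5*x)*exp(3*x) + C2*exp(3*x)*sin(5*x).
Try f_p = A*cos(2*x) + B*sin(2*x). Substituting and equating the coefficients of cos(2x) and sin(2x) gives A = -25/174, B = 5/87, so f_p = -25*cos(2*x)/174 + 5*sin(2*x)/87.
General solution: f = -25*cos(2*x)/174 + 5*sin(2*x)/87 + C1*cos(5*x)*exp(3*x) + C2*exp(3*x)*sin(5*x).
Apply the initial conditions: f(0) = -25/174 + C1 = 3 and f'(0) = 10/87 + 3*C1 + 5*C2 = 5. Solving gives C1 = 547/174, C2 = -791/870.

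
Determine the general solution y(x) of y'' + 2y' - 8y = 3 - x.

Characteristic equation r² + 2r - 8 = 0 factors as (r + 4)(r - 2) = 0, so r = -4, 2.
Hence y_h = C1*exp(-4*x) + C2*exp(2*x).
For the particular solution try y_p = A0 + A1*x. Substituting and matching coefficients of each power of x gives A0 = -11/32, A1 = 1/8, so y_p = -11/32 + x/8.

y = -11/32 + x/8 + C1*exp(-4*x) + C2*exp(2*x)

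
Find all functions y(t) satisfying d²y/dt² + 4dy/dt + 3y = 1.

Characteristic equation r² + 4r + 3 = 0 factors as (r + 1)(r + 3) = 0, so r = -1, -3.
Hence y_h = C1*exp(-t) + C2*exp(-3*t).
For the particular solution try y_p = A0. Substituting and matching coefficients of each power of t gives A0 = 1/3, so y_p = 1/3.

y = 1/3 + C1*exp(-t) + C2*exp(-3*t)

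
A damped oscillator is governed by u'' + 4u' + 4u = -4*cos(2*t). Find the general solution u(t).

Characteristic equation r² + 4r + 4 = 0 has discriminant (4)² - 4·(4) = 0, so r = -2 is a repeated root.
Hence u_h = (C1 + C2*t)*exp(-2*t).
Try u_p = A*cos(2*t) + B*sin(2*t). Substituting and equating the coefficients of cos(2t) and sin(2t) gives A = 0, B = -1/2, so u_p = -sin(2*t)/2.

u = -sin(2*t)/2 + C1*exp(-2*t) + C2*t*exp(-2*t)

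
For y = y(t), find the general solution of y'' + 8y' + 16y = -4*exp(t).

y = -4*exp(t)/25 + C1*exp(-4*t) + C2*t*exp(-4*t)

Characteristic equation r² + 8r + 16 = 0 has discriminant (8)² - 4·(16) = 0, so r = -4 is a repeated root.
Hence y_h = (C1 + C2*t)*exp(-4*t).
Try y_p = A*exp(t). Substituting into the equation and dividing by exp(t) gives A = -4/25, so y_p = -4*exp(t)/25.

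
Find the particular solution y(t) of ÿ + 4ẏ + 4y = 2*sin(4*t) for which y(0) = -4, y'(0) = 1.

y = -98*exp(-2*t)/25 - 3*sin(4*t)/50 - 2*cos(4*t)/25 - 33*t*exp(-2*t)/5

Characteristic equation r² + 4r + 4 = 0 has discriminant (4)² - 4·(4) = 0, so r = -2 is a repeated root.
Hence y_h = (C1 + C2*t)*exp(-2*t).
Try y_p = A*cos(4*t) + B*sin(4*t). Substituting and equating the coefficients of cos(4t) and sin(4t) gives A = -2/25, B = -3/50, so y_p = -3*sin(4*t)/50 - 2*cos(4*t)/25.
General solution: y = -3*sin(4*t)/50 - 2*cos(4*t)/25 + C1*exp(-2*t) + C2*t*exp(-2*t).
Apply the initial conditions: y(0) = -2/25 + C1 = -4 and y'(0) = -6/25 + C2 - 2*C1 = 1. Solving gives C1 = -98/25, C2 = -33/5.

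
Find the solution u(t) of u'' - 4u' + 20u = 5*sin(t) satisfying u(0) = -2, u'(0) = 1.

u = 20*cos(t)/377 + 95*sin(t)/377 - 774*cos(4*t)*exp(2*t)/377 + 915*exp(2*t)*sin(4*t)/754

Characteristic equation r² - 4r + 20 = 0 has discriminant (-4)² - 4·(20) = -64 < 0, so r = 2 ± 4i.
Hence u_h = C1*cos(4*t)*exp(2*t) + C2*exp(2*t)*sin(4*t).
Try u_p = A*cos(t) + B*sin(t). Substituting and equating the coefficients of cos(t) and sin(t) gives A = 20/377, B = 95/377, so u_p = 20*cos(t)/377 + 95*sin(t)/377.
General solution: u = 20*cos(t)/377 + 95*sin(t)/377 + C1*cos(4*t)*exp(2*t) + C2*exp(2*t)*sin(4*t).
Apply the initial conditions: u(0) = 20/377 + C1 = -2 and u'(0) = 95/377 + 2*C1 + 4*C2 = 1. Solving gives C1 = -774/377, C2 = 915/754.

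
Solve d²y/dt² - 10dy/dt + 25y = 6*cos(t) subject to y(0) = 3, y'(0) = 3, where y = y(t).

y = -15*sin(t)/169 + 36*cos(t)/169 + 471*exp(5*t)/169 - 141*t*exp(5*t)/13

Characteristic equation r² - 10r + 25 = 0 has discriminant (-10)² - 4·(25) = 0, so r = 5 is a repeated root.
Hence y_h = (C1 + C2*t)*exp(5*t).
Try y_p = A*cos(t) + B*sin(t). Substituting and equating the coefficients of cos(t) and sin(t) gives A = 36/169, B = -15/169, so y_p = -15*sin(t)/169 + 36*cos(t)/169.
General solution: y = -15*sin(t)/169 + 36*cos(t)/169 + C1*exp(5*t) + C2*t*exp(5*t).
Apply the initial conditions: y(0) = 36/169 + C1 = 3 and y'(0) = -15/169 + C2 + 5*C1 = 3. Solving gives C1 = 471/169, C2 = -141/13.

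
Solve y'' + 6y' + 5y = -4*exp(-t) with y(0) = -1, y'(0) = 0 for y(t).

Characteristic equation r² + 6r + 5 = 0 factors as (r + 1)(r + 5) = 0, so r = -1, -5.
Hence y_h = C1*exp(-t) + C2*exp(-5*t).
Since exp(-t) solves the homogeneous equation (r = -1 is a root of multiplicity 1), multiply the trial by t. Try y_p = A*t*exp(-t). Substituting into the equation and dividing by exp(-t) gives A = -1, so y_p = -t*exp(-t).
General solution: y = C1*exp(-t) + C2*exp(-5*t) - t*exp(-t).
Apply the initial conditions: y(0) = C1 + C2 = -1 and y'(0) = -1 - C1 - 5*C2 = 0. Solving gives C1 = -1, C2 = 0.

y = -exp(-t) - t*exp(-t)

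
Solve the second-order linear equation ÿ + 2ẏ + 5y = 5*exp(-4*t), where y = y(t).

Characteristic equation r² + 2r + 5 = 0 has discriminant (2)² - 4·(5) = -16 < 0, so r = -1 ± 2i.
Hence y_h = C1*cos(2*t)*exp(-t) + C2*exp(-t)*sin(2*t).
Try y_p = A*exp(-4*t). Substituting into the equation and dividing by exp(-4*t) gives A = 5/13, so y_p = 5*exp(-4*t)/13.

y = 5*exp(-4*t)/13 + C1*cos(2*t)*exp(-t) + C2*exp(-t)*sin(2*t)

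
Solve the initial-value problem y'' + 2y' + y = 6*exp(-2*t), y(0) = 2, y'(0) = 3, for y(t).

Characteristic equation r² + 2r + 1 = 0 has discriminant (2)² - 4·(1) = 0, so r = -1 is a repeated root.
Hence y_h = (C1 + C2*t)*exp(-t).
Try y_p = A*exp(-2*t). Substituting into the equation and dividing by exp(-2*t) gives A = 6, so y_p = 6*exp(-2*t).
General solution: y = 6*exp(-2*t) + C1*exp(-t) + C2*t*exp(-t).
Apply the initial conditions: y(0) = 6 + C1 = 2 and y'(0) = -12 + C2 - C1 = 3. Solving gives C1 = -4, C2 = 11.

y = -4*exp(-t) + 6*exp(-2*t) + 11*t*exp(-t)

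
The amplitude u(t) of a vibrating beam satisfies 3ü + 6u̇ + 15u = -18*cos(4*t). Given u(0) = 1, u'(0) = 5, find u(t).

u = -48*sin(4*t)/185 + 66*cos(4*t)/185 + 119*cos(2*t)*exp(-t)/185 + 618*exp(-t)*sin(2*t)/185

Divide through by 3: u'' + 2u' + 5u = -6*cos(4*t).
Characteristic equation r² + 2r + 5 = 0 has discriminant (2)² - 4·(5) = -16 < 0, so r = -1 ± 2i.
Hence u_h = C1*cos(2*t)*exp(-t) + C2*exp(-t)*sin(2*t).
Try u_p = A*cos(4*t) + B*sin(4*t). Substituting and equating the coefficients of cos(4t) and sin(4t) gives A = 66/185, B = -48/185, so u_p = -48*sin(4*t)/185 + 66*cos(4*t)/185.
General solution: u = -48*sin(4*t)/185 + 66*cos(4*t)/185 + C1*cos(2*t)*exp(-t) + C2*exp(-t)*sin(2*t).
Apply the initial conditions: u(0) = 66/185 + C1 = 1 and u'(0) = -192/185 - C1 + 2*C2 = 5. Solving gives C1 = 119/185, C2 = 618/185.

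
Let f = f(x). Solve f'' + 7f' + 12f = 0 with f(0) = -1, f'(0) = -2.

f = -6*exp(-3*x) + 5*exp(-4*x)

Characteristic equation r² + 7r + 12 = 0 factors as (r + 3)(r + 4) = 0, so r = -3, -4.
Hence f_h = C1*exp(-3*x) + C2*exp(-4*x).
Apply the initial conditions: f(0) = C1 + C2 = -1 and f'(0) = -4*C2 - 3*C1 = -2. Solving gives C1 = -6, C2 = 5.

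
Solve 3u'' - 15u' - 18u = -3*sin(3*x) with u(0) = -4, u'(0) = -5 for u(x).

Divide through by 3: u'' - 5u' - 6u = -sin(3*x).
Characteristic equation r² - 5r - 6 = 0 factors as (r + 1)(r - 6) = 0, so r = -1, 6.
Hence u_h = C1*exp(-x) + C2*exp(6*x).
Try u_p = A*cos(3*x) + B*sin(3*x). Substituting and equating the coefficients of cos(3x) and sin(3x) gives A = -1/30, B = 1/30, so u_p = -cos(3*x)/30 + sin(3*x)/30.
General solution: u = -cos(3*x)/30 + sin(3*x)/30 + C1*exp(-x) + C2*exp(6*x).
Apply the initial conditions: u(0) = -1/30 + C1 + C2 = -4 and u'(0) = 1/10 - C1 + 6*C2 = -5. Solving gives C1 = -187/70, C2 = -136/105.

u = -187*exp(-x)/70 - 136*exp(6*x)/105 - cos(3*x)/30 + sin(3*x)/30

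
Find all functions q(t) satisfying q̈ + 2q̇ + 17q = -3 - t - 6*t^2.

Characteristic equation r² + 2r + 17 = 0 has discriminant (2)² - 4·(17) = -64 < 0, so r = -1 ± 4i.
Hence q_h = C1*cos(4*t)*exp(-t) + C2*exp(-t)*sin(4*t).
For the particular solution try q_p = A0 + A1*t + A2*t^2. Substituting and matching coefficients of each power of t gives A0 = -677/4913, A1 = 7/289, A2 = -6/17, so q_p = -677/4913 - 6*t^2/17 + 7*t/289.

q = -677/4913 - 6*t**2/17 + 7*t/289 + C1*cos(4*t)*exp(-t) + C2*exp(-t)*sin(4*t)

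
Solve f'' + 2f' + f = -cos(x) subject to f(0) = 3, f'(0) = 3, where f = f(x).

f = 3*exp(-x) - sin(x)/2 + 13*x*exp(-x)/2

Characteristic equation r² + 2r + 1 = 0 has discriminant (2)² - 4·(1) = 0, so r = -1 is a repeated root.
Hence f_h = (C1 + C2*x)*exp(-x).
Try f_p = A*cos(x) + B*sin(x). Substituting and equating the coefficients of cos(x) and sin(x) gives A = 0, B = -1/2, so f_p = -sin(x)/2.
General solution: f = -sin(x)/2 + C1*exp(-x) + C2*x*exp(-x).
Apply the initial conditions: f(0) = C1 = 3 and f'(0) = -1/2 + C2 - C1 = 3. Solving gives C1 = 3, C2 = 13/2.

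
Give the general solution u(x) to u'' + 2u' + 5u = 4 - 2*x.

Characteristic equation r² + 2r + 5 = 0 has discriminant (2)² - 4·(5) = -16 < 0, so r = -1 ± 2i.
Hence u_h = C1*cos(2*x)*exp(-x) + C2*exp(-x)*sin(2*x).
For the particular solution try u_p = A0 + A1*x. Substituting and matching coefficients of each power of x gives A0 = 24/25, A1 = -2/5, so u_p = 24/25 - 2*x/5.

u = 24/25 - 2*x/5 + C1*cos(2*x)*exp(-x) + C2*exp(-x)*sin(2*x)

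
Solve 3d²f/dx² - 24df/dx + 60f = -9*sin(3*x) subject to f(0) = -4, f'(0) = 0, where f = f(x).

Divide through by 3: f'' - 8f' + 20f = -3*sin(3*x).
Characteristic equation r² - 8r + 20 = 0 has discriminant (-8)² - 4·(20) = -16 < 0, so r = 4 ± 2i.
Hence f_h = C1*cos(2*x)*exp(4*x) + C2*exp(4*x)*sin(2*x).
Try f_p = A*cos(3*x) + B*sin(3*x). Substituting and equating the coefficients of cos(3x) and sin(3x) gives A = -72/697, B = -33/697, so f_p = -72*cos(3*x)/697 - 33*sin(3*x)/697.
General solution: f = -72*cos(3*x)/697 - 33*sin(3*x)/697 + C1*cos(2*x)*exp(4*x) + C2*exp(4*x)*sin(2*x).
Apply the initial conditions: f(0) = -72/697 + C1 = -4 and f'(0) = -99/697 + 2*C2 + 4*C1 = 0. Solving gives C1 = -2716/697, C2 = 10963/1394.

f = -72*cos(3*x)/697 - 33*sin(3*x)/697 - 2716*cos(2*x)*exp(4*x)/697 + 10963*exp(4*x)*sin(2*x)/1394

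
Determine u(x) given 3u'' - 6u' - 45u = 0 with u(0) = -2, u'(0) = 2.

Divide through by 3: u'' - 2u' - 15u = 0.
Characteristic equation r² - 2r - 15 = 0 factors as (r - 5)(r + 3) = 0, so r = 5, -3.
Hence u_h = C1*exp(5*x) + C2*exp(-3*x).
Apply the initial conditions: u(0) = C1 + C2 = -2 and u'(0) = -3*C2 + 5*C1 = 2. Solving gives C1 = -1/2, C2 = -3/2.

u = -3*exp(-3*x)/2 - exp(5*x)/2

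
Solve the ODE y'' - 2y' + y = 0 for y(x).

Characteristic equation r² - 2r + 1 = 0 has discriminant (-2)² - 4·(1) = 0, so r = 1 is a repeated root.
Hence y_h = (C1 + C2*x)*exp(x).

y = C1*exp(x) + C2*x*exp(x)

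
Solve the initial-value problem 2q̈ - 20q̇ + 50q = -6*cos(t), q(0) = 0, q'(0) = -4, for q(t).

Divide through by 2: q'' - 10q' + 25q = -3*cos(t).
Characteristic equation r² - 10r + 25 = 0 has discriminant (-10)² - 4·(25) = 0, so r = 5 is a repeated root.
Hence q_h = (C1 + C2*t)*exp(5*t).
Try q_p = A*cos(t) + B*sin(t). Substituting and equating the coefficients of cos(t) and sin(t) gives A = -18/169, B = 15/338, so q_p = -18*cos(t)/169 + 15*sin(t)/338.
General solution: q = -18*cos(t)/169 + 15*sin(t)/338 + C1*exp(5*t) + C2*t*exp(5*t).
Apply the initial conditions: q(0) = -18/169 + C1 = 0 and q'(0) = 15/338 + C2 + 5*C1 = -4. Solving gives C1 = 18/169, C2 = -119/26.

q = -18*cos(t)/169 + 15*sin(t)/338 + 18*exp(5*t)/169 - 119*t*exp(5*t)/26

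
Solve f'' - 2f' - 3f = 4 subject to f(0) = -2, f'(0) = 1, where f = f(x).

f = -4/3 - 3*exp(-x)/4 + exp(3*x)/12

Characteristic equation r² - 2r - 3 = 0 factors as (r + 1)(r - 3) = 0, so r = -1, 3.
Hence f_h = C1*exp(-x) + C2*exp(3*x).
For the particular solution try f_p = A0. Substituting and matching coefficients of each power of x gives A0 = -4/3, so f_p = -4/3.
General solution: f = -4/3 + C1*exp(-x) + C2*exp(3*x).
Apply the initial conditions: f(0) = -4/3 + C1 + C2 = -2 and f'(0) = -C1 + 3*C2 = 1. Solving gives C1 = -3/4, C2 = 1/12.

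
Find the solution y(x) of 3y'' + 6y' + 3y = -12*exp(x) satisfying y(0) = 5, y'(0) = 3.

Divide through by 3: y'' + 2y' + y = -4*exp(x).
Characteristic equation r² + 2r + 1 = 0 has discriminant (2)² - 4·(1) = 0, so r = -1 is a repeated root.
Hence y_h = (C1 + C2*x)*exp(-x).
Try y_p = A*exp(x). Substituting into the equation and dividing by exp(x) gives A = -1, so y_p = -exp(x).
General solution: y = -exp(x) + C1*exp(-x) + C2*x*exp(-x).
Apply the initial conditions: y(0) = -1 + C1 = 5 and y'(0) = -1 + C2 - C1 = 3. Solving gives C1 = 6, C2 = 10.

y = -exp(x) + 6*exp(-x) + 10*x*exp(-x)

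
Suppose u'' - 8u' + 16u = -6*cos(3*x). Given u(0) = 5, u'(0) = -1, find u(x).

u = -42*cos(3*x)/625 + 144*sin(3*x)/625 + 3167*exp(4*x)/625 - 549*x*exp(4*x)/25

Characteristic equation r² - 8r + 16 = 0 has discriminant (-8)² - 4·(16) = 0, so r = 4 is a repeated root.
Hence u_h = (C1 + C2*x)*exp(4*x).
Try u_p = A*cos(3*x) + B*sin(3*x). Substituting and equating the coefficients of cos(3x) and sin(3x) gives A = -42/625, B = 144/625, so u_p = -42*cos(3*x)/625 + 144*sin(3*x)/625.
General solution: u = -42*cos(3*x)/625 + 144*sin(3*x)/625 + C1*exp(4*x) + C2*x*exp(4*x).
Apply the initial conditions: u(0) = -42/625 + C1 = 5 and u'(0) = 432/625 + C2 + 4*C1 = -1. Solving gives C1 = 3167/625, C2 = -549/25.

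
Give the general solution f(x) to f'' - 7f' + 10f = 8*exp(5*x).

Characteristic equation r² - 7r + 10 = 0 factors as (r - 2)(r - 5) = 0, so r = 2, 5.
Hence f_h = C1*exp(2*x) + C2*exp(5*x).
Since exp(5*x) solves the homogeneous equation (r = 5 is a root of multiplicity 1), multiply the trial by x. Try f_p = A*x*exp(5*x). Substituting into the equation and dividing by exp(5*x) gives A = 8/3, so f_p = 8*x*exp(5*x)/3.

f = C1*exp(2*x) + C2*exp(5*x) + 8*x*exp(5*x)/3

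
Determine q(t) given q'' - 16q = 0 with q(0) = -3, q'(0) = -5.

q = -17*exp(4*t)/8 - 7*exp(-4*t)/8

Characteristic equation r² - 16 = 0 factors as (r + 4)(r - 4) = 0, so r = -4, 4.
Hence q_h = C1*exp(-4*t) + C2*exp(4*t).
Apply the initial conditions: q(0) = C1 + C2 = -3 and q'(0) = -4*C1 + 4*C2 = -5. Solving gives C1 = -7/8, C2 = -17/8.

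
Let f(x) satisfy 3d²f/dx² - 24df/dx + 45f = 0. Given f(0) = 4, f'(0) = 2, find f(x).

f = -5*exp(5*x) + 9*exp(3*x)

Divide through by 3: f'' - 8f' + 15f = 0.
Characteristic equation r² - 8r + 15 = 0 factors as (r - 3)(r - 5) = 0, so r = 3, 5.
Hence f_h = C1*exp(3*x) + C2*exp(5*x).
Apply the initial conditions: f(0) = C1 + C2 = 4 and f'(0) = 3*C1 + 5*C2 = 2. Solving gives C1 = 9, C2 = -5.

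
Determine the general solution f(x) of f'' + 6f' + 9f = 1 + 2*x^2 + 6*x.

f = -5/27 + 2*x**2/9 + 10*x/27 + C1*exp(-3*x) + C2*x*exp(-3*x)

Characteristic equation r² + 6r + 9 = 0 has discriminant (6)² - 4·(9) = 0, so r = -3 is a repeated root.
Hence f_h = (C1 + C2*x)*exp(-3*x).
For the particular solution try f_p = A0 + A1*x + A2*x^2. Substituting and matching coefficients of each power of x gives A0 = -5/27, A1 = 10/27, A2 = 2/9, so f_p = -5/27 + 2*x^2/9 + 10*x/27.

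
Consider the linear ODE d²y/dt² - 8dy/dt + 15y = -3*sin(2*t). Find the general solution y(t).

y = -48*cos(2*t)/377 - 33*sin(2*t)/377 + C1*exp(5*t) + C2*exp(3*t)

Characteristic equation r² - 8r + 15 = 0 factors as (r - 5)(r - 3) = 0, so r = 5, 3.
Hence y_h = C1*exp(5*t) + C2*exp(3*t).
Try y_p = A*cos(2*t) + B*sin(2*t). Substituting and equating the coefficients of cos(2t) and sin(2t) gives A = -48/377, B = -33/377, so y_p = -48*cos(2*t)/377 - 33*sin(2*t)/377.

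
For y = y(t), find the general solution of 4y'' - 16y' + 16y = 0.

y = C1*exp(2*t) + C2*t*exp(2*t)

Divide through by 4: y'' - 4y' + 4y = 0.
Characteristic equation r² - 4r + 4 = 0 has discriminant (-4)² - 4·(4) = 0, so r = 2 is a repeated root.
Hence y_h = (C1 + C2*t)*exp(2*t).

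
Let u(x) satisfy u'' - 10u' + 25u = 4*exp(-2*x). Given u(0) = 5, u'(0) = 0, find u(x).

u = 4*exp(-2*x)/49 + 241*exp(5*x)/49 - 171*x*exp(5*x)/7

Characteristic equation r² - 10r + 25 = 0 has discriminant (-10)² - 4·(25) = 0, so r = 5 is a repeated root.
Hence u_h = (C1 + C2*x)*exp(5*x).
Try u_p = A*exp(-2*x). Substituting into the equation and dividing by exp(-2*x) gives A = 4/49, so u_p = 4*exp(-2*x)/49.
General solution: u = 4*exp(-2*x)/49 + C1*exp(5*x) + C2*x*exp(5*x).
Apply the initial conditions: u(0) = 4/49 + C1 = 5 and u'(0) = -8/49 + C2 + 5*C1 = 0. Solving gives C1 = 241/49, C2 = -171/7.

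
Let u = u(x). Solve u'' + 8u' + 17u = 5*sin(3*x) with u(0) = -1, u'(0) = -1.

Characteristic equation r² + 8r + 17 = 0 has discriminant (8)² - 4·(17) = -4 < 0, so r = -4 ± i.
Hence u_h = C1*cos(x)*exp(-4*x) + C2*exp(-4*x)*sin(x).
Try u_p = A*cos(3*x) + B*sin(3*x). Substituting and equating the coefficients of cos(3x) and sin(3x) gives A = -3/16, B = 1/16, so u_p = -3*cos(3*x)/16 + sin(3*x)/16.
General solution: u = -3*cos(3*x)/16 + sin(3*x)/16 + C1*cos(x)*exp(-4*x) + C2*exp(-4*x)*sin(x).
Apply the initial conditions: u(0) = -3/16 + C1 = -1 and u'(0) = 3/16 + C2 - 4*C1 = -1. Solving gives C1 = -13/16, C2 = -71/16.

u = -3*cos(3*x)/16 + sin(3*x)/16 - 71*exp(-4*x)*sin(x)/16 - 13*cos(x)*exp(-4*x)/16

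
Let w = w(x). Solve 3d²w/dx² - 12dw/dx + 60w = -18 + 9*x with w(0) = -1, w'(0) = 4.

w = -27/100 + 3*x/20 - 73*cos(4*x)*exp(2*x)/100 + 531*exp(2*x)*sin(4*x)/400

Divide through by 3: w'' - 4w' + 20w = -6 + 3*x.
Characteristic equation r² - 4r + 20 = 0 has discriminant (-4)² - 4·(20) = -64 < 0, so r = 2 ± 4i.
Hence w_h = C1*cos(4*x)*exp(2*x) + C2*exp(2*x)*sin(4*x).
For the particular solution try w_p = A0 + A1*x. Substituting and matching coefficients of each power of x gives A0 = -27/100, A1 = 3/20, so w_p = -27/100 + 3*x/20.
General solution: w = -27/100 + 3*x/20 + C1*cos(4*x)*exp(2*x) + C2*exp(2*x)*sin(4*x).
Apply the initial conditions: w(0) = -27/100 + C1 = -1 and w'(0) = 3/20 + 2*C1 + 4*C2 = 4. Solving gives C1 = -73/100, C2 = 531/400.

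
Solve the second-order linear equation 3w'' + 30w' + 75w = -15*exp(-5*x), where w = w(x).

Divide through by 3: w'' + 10w' + 25w = -5*exp(-5*x).
Characteristic equation r² + 10r + 25 = 0 has discriminant (10)² - 4·(25) = 0, so r = -5 is a repeated root.
Hence w_h = (C1 + C2*x)*exp(-5*x).
Since exp(-5*x) solves the homogeneous equation (r = -5 is a root of multiplicity 2), multiply the trial by x^2. Try w_p = A*x^2*exp(-5*x). Substituting into the equation and dividing by exp(-5*x) gives A = -5/2, so w_p = -5*x^2*exp(-5*x)/2.

w = C1*exp(-5*x) - 5*x**2*exp(-5*x)/2 + C2*x*exp(-5*x)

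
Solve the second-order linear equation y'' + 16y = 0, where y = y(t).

y = C1*cos(4*t) + C2*sin(4*t)

Characteristic equation r² + 16 = 0 has discriminant (0)² - 4·(16) = -64 < 0, so r = ± 4i.
Hence y_h = C1*cos(4*t) + C2*sin(4*t).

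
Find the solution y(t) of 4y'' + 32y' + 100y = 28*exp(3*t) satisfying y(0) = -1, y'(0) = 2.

y = 7*exp(3*t)/58 - 65*cos(3*t)*exp(-4*t)/58 - 55*exp(-4*t)*sin(3*t)/58

Divide through by 4: y'' + 8y' + 25y = 7*exp(3*t).
Characteristic equation r² + 8r + 25 = 0 has discriminant (8)² - 4·(25) = -36 < 0, so r = -4 ± 3i.
Hence y_h = C1*cos(3*t)*exp(-4*t) + C2*exp(-4*t)*sin(3*t).
Try y_p = A*exp(3*t). Substituting into the equation and dividing by exp(3*t) gives A = 7/58, so y_p = 7*exp(3*t)/58.
General solution: y = 7*exp(3*t)/58 + C1*cos(3*t)*exp(-4*t) + C2*exp(-4*t)*sin(3*t).
Apply the initial conditions: y(0) = 7/58 + C1 = -1 and y'(0) = 21/58 - 4*C1 + 3*C2 = 2. Solving gives C1 = -65/58, C2 = -55/58.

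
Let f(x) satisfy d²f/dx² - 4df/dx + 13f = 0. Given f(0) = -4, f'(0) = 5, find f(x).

f = -4*cos(3*x)*exp(2*x) + 13*exp(2*x)*sin(3*x)/3

Characteristic equation r² - 4r + 13 = 0 has discriminant (-4)² - 4·(13) = -36 < 0, so r = 2 ± 3i.
Hence f_h = C1*cos(3*x)*exp(2*x) + C2*exp(2*x)*sin(3*x).
Apply the initial conditions: f(0) = C1 = -4 and f'(0) = 2*C1 + 3*C2 = 5. Solving gives C1 = -4, C2 = 13/3.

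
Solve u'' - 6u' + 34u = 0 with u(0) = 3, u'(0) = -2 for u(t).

u = 3*cos(5*t)*exp(3*t) - 11*exp(3*t)*sin(5*t)/5

Characteristic equation r² - 6r + 34 = 0 has discriminant (-6)² - 4·(34) = -100 < 0, so r = 3 ± 5i.
Hence u_h = C1*cos(5*t)*exp(3*t) + C2*exp(3*t)*sin(5*t).
Apply the initial conditions: u(0) = C1 = 3 and u'(0) = 3*C1 + 5*C2 = -2. Solving gives C1 = 3, C2 = -11/5.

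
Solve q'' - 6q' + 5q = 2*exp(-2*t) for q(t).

q = 2*exp(-2*t)/21 + C1*exp(t) + C2*exp(5*t)

Characteristic equation r² - 6r + 5 = 0 factors as (r - 1)(r - 5) = 0, so r = 1, 5.
Hence q_h = C1*exp(t) + C2*exp(5*t).
Try q_p = A*exp(-2*t). Substituting into the equation and dividing by exp(-2*t) gives A = 2/21, so q_p = 2*exp(-2*t)/21.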